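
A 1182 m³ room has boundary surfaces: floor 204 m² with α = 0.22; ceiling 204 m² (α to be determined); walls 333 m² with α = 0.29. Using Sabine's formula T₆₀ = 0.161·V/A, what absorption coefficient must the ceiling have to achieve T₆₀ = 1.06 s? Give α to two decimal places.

0.19

A = 0.161·V/T₆₀ = 0.161·1182/1.06 = 179.53 m² sabins.
Absorption from the other surfaces = 204·0.22 + 333·0.29 = 141.45 m², so the ceiling must supply 38.08 m² over 204 m².
α = 38.08/204 = 0.187.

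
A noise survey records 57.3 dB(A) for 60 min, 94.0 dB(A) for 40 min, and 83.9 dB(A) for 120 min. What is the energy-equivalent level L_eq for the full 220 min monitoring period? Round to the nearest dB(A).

L_eq = 10·log₁₀[(1/T)·Σ tᵢ·10^(Lᵢ/10)] with T = 220 min.
Σ tᵢ·10^(Lᵢ/10) = 60·10^(57.3/10) + 40·10^(94.0/10) + 120·10^(83.9/10) = 1.300e+11.
L_eq = 10·log₁₀(1.300e+11/220) = 87.71 dB(A).

88 dB(A)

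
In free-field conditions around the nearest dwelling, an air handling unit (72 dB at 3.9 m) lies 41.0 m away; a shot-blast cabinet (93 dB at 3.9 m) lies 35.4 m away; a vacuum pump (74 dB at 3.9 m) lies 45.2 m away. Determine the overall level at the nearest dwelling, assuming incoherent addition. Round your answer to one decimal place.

73.9 dB

Apply inverse-square spreading to bring every level to the receiver, then sum 10^(L/10).
air handling unit: 72 − 20·log₁₀(41.0/3.9) = 72 − 20.43 = 51.57 dB.
shot-blast cabinet: 93 − 20·log₁₀(35.4/3.9) = 93 − 19.16 = 73.84 dB.
vacuum pump: 74 − 20·log₁₀(45.2/3.9) = 74 − 21.28 = 52.72 dB.
Σ 10^(L/10) = 2.455e+07 → L_total = 10·log₁₀(2.455e+07) = 73.90 dB.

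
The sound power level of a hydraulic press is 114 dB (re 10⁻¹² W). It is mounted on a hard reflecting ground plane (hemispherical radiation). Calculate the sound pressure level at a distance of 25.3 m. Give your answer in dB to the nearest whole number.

The power spreads over a hemisphere of area 2π·r², so L_p = L_w − 10·log₁₀(2π·r²).
2π·r² = 4022 m², 10·log₁₀ of that is 36.044 dB.
L_p = 114 − 36.044 = 77.96 dB.

78 dB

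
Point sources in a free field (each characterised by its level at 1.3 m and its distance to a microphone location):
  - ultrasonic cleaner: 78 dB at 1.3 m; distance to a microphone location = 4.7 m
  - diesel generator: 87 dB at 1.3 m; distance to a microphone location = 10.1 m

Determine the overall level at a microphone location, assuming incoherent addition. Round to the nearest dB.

71 dB

Propagate each source to the receiver with L = L_ref − 20·log₁₀(r/r_ref), then add intensities.
ultrasonic cleaner: 78 − 20·log₁₀(4.7/1.3) = 78 − 11.16 = 66.84 dB.
diesel generator: 87 − 20·log₁₀(10.1/1.3) = 87 − 17.81 = 69.19 dB.
Σ 10^(L/10) = 1.313e+07 → L_total = 10·log₁₀(1.313e+07) = 71.18 dB.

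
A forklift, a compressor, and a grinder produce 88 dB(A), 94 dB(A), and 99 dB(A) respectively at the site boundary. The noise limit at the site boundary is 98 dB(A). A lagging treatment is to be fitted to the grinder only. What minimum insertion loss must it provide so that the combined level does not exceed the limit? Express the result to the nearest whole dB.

Everything except the grinder sums to 10^(88/10) + 10^(94/10) = 3.143e+09 in linear terms, 94.97 dB(A).
The limit corresponds to 10^(98/10) = 6.310e+09; subtracting the fixed part leaves 3.167e+09 for the grinder, i.e. 95.01 dB(A).
So the grinder must be reduced from 99 to 95.01 dB(A): IL = 3.99 dB.

4 dB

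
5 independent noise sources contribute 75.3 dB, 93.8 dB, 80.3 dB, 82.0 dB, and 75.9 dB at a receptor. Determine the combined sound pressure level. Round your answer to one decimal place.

94.4 dB

For uncorrelated sources the intensities add, so convert each level to linear form, sum, and take 10·log₁₀ of the total.
Σ 10^(L/10) = 10^(75.3/10) + 10^(93.8/10) + 10^(80.3/10) + 10^(82.0/10) + 10^(75.9/10) = 2.737e+09.
L_total = 10·log₁₀(2.737e+09) = 94.37 dB.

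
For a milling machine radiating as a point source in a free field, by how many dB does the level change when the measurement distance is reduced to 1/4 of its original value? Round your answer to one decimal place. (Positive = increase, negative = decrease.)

+12.0 dB

Point-source spreading: ΔL = −20·log₁₀(r₂/r₁).
ΔL = −20·log₁₀(0.25) = +12.04 dB.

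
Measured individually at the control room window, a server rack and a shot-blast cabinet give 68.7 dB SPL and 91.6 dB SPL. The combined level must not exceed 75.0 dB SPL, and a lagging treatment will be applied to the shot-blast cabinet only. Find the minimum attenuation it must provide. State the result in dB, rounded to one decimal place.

17.8 dB

Everything except the shot-blast cabinet sums to 10^(68.7/10) = 7.413e+06 in linear terms, 68.70 dB SPL.
The limit corresponds to 10^(75.0/10) = 3.162e+07; subtracting the fixed part leaves 2.421e+07 for the shot-blast cabinet, i.e. 73.84 dB SPL.
Required insertion loss = 91.6 − 73.84 = 17.76 dB.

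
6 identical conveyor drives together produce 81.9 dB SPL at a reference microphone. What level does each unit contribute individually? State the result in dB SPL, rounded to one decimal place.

74.1 dB SPL

6 equal contributions raise the level by 10·log₁₀ 6 = 7.782 dB, so each unit alone gives 81.9 − 7.782.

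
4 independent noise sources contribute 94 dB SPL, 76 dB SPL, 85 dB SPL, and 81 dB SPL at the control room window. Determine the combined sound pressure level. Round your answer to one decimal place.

Incoherent sources combine by intensity addition: L_total = 10·log₁₀(Σ 10^(L_i/10)).
Σ 10^(L/10) = 10^(94/10) + 10^(76/10) + 10^(85/10) + 10^(81/10) = 2.994e+09.
L_total = 10·log₁₀(2.994e+09) = 94.76 dB SPL.

94.8 dB SPL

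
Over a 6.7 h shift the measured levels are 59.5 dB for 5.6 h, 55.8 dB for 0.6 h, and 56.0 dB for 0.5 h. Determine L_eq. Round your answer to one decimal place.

The energy average is taken in the linear domain: L_eq = 10·log₁₀[(Σ tᵢ·10^(Lᵢ/10))/T], T = 6.7 h.
Σ tᵢ·10^(Lᵢ/10) = 5.6·10^(59.5/10) + 0.6·10^(55.8/10) + 0.5·10^(56.0/10) = 5.418e+06.
L_eq = 10·log₁₀(5.418e+06/6.7) = 59.08 dB.

59.1 dB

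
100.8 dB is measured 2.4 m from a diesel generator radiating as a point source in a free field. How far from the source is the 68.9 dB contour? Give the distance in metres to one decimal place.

94.5 m

For a point source L₁ − L₂ = 20·log₁₀(r₂/r₁), so r₂ = r₁·10^((L₁−L₂)/20).
r₂ = 2.4·10^((100.8−68.9)/20) = 2.4·10^(31.9/20) = 94.45 m.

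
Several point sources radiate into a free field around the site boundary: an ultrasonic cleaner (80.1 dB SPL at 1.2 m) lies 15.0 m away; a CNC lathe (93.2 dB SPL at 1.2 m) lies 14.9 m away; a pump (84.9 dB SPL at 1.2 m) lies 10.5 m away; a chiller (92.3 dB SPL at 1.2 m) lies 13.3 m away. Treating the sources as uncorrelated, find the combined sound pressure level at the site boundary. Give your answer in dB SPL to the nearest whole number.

Propagate each source to the receiver with L = L_ref − 20·log₁₀(r/r_ref), then add intensities.
ultrasonic cleaner: 80.1 − 20·log₁₀(15.0/1.2) = 80.1 − 21.94 = 58.16 dB SPL.
CNC lathe: 93.2 − 20·log₁₀(14.9/1.2) = 93.2 − 21.88 = 71.32 dB SPL.
pump: 84.9 − 20·log₁₀(10.5/1.2) = 84.9 − 18.84 = 66.06 dB SPL.
chiller: 92.3 − 20·log₁₀(13.3/1.2) = 92.3 − 20.89 = 71.41 dB SPL.
Σ 10^(L/10) = 3.207e+07 → L_total = 10·log₁₀(3.207e+07) = 75.06 dB SPL.

75 dB SPL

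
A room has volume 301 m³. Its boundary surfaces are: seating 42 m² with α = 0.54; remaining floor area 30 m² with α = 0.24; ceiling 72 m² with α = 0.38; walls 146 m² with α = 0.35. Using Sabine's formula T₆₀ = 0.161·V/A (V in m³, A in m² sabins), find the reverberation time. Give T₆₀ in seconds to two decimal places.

A = Σ Sᵢαᵢ = 42·0.54 + 30·0.24 + 72·0.38 + 146·0.35 = 108.34 m².
T₆₀ = 0.161 × 301 / 108.34 = 0.447 s.

0.45 s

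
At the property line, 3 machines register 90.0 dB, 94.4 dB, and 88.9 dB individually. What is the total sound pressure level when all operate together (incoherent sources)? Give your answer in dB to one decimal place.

96.6 dB

For uncorrelated sources the intensities add, so convert each level to linear form, sum, and take 10·log₁₀ of the total.
Σ 10^(L/10) = 10^(90.0/10) + 10^(94.4/10) + 10^(88.9/10) = 4.530e+09.
L_total = 10·log₁₀(4.530e+09) = 96.56 dB.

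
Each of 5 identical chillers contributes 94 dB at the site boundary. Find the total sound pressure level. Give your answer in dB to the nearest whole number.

With 5 equal, uncorrelated contributions the intensity is 5× that of one unit, giving a rise of 10·log₁₀ 5.
L_total = 94 + 10·log₁₀(5) = 94 + 6.990 = 100.99 dB.

101 dB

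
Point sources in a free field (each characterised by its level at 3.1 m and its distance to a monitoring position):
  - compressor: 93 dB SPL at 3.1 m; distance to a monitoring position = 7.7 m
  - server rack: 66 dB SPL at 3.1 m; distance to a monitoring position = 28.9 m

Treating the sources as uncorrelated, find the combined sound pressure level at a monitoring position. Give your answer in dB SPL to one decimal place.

85.1 dB SPL

Apply inverse-square spreading to bring every level to the receiver, then sum 10^(L/10).
compressor: 93 − 20·log₁₀(7.7/3.1) = 93 − 7.90 = 85.10 dB SPL.
server rack: 66 − 20·log₁₀(28.9/3.1) = 66 − 19.39 = 46.61 dB SPL.
Σ 10^(L/10) = 3.234e+08 → L_total = 10·log₁₀(3.234e+08) = 85.10 dB SPL.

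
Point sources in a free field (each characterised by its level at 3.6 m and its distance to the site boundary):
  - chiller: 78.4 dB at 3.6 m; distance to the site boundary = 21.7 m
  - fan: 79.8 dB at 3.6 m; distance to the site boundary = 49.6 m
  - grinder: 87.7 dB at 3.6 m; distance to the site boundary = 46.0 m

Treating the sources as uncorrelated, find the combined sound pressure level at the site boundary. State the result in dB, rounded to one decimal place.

67.8 dB

First find each source's level at the receiver (point-source: −20·log₁₀(r/r_ref)), then combine on an intensity basis.
chiller: 78.4 − 20·log₁₀(21.7/3.6) = 78.4 − 15.60 = 62.80 dB.
fan: 79.8 − 20·log₁₀(49.6/3.6) = 79.8 − 22.78 = 57.02 dB.
grinder: 87.7 − 20·log₁₀(46.0/3.6) = 87.7 − 22.13 = 65.57 dB.
Σ 10^(L/10) = 6.014e+06 → L_total = 10·log₁₀(6.014e+06) = 67.79 dB.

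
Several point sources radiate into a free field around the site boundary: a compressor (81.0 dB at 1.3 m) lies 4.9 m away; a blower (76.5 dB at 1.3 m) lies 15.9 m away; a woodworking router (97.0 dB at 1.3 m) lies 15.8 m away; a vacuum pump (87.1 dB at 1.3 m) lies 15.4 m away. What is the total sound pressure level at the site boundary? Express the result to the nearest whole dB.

77 dB

Apply inverse-square spreading to bring every level to the receiver, then sum 10^(L/10).
compressor: 81.0 − 20·log₁₀(4.9/1.3) = 81.0 − 11.53 = 69.47 dB.
blower: 76.5 − 20·log₁₀(15.9/1.3) = 76.5 − 21.75 = 54.75 dB.
woodworking router: 97.0 − 20·log₁₀(15.8/1.3) = 97.0 − 21.69 = 75.31 dB.
vacuum pump: 87.1 − 20·log₁₀(15.4/1.3) = 87.1 − 21.47 = 65.63 dB.
Σ 10^(L/10) = 4.674e+07 → L_total = 10·log₁₀(4.674e+07) = 76.70 dB.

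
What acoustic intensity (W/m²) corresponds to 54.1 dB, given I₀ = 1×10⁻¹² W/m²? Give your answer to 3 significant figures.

2.57e-07 W/m²

I = I₀·10^(L/10) = 10⁻¹² × 10^(54.1/10) = 10^(-6.590).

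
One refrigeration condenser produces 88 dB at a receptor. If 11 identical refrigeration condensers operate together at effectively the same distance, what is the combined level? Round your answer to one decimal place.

98.4 dB

With 11 equal, uncorrelated contributions the intensity is 11× that of one unit, giving a rise of 10·log₁₀ 11.
L_total = 88 + 10·log₁₀(11) = 88 + 10.414 = 98.41 dB.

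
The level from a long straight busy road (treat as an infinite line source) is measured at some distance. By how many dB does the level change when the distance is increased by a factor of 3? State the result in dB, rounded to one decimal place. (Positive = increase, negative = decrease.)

-4.8 dB

Line-source spreading: ΔL = −10·log₁₀(r₂/r₁).
ΔL = −10·log₁₀(3) = -4.77 dB.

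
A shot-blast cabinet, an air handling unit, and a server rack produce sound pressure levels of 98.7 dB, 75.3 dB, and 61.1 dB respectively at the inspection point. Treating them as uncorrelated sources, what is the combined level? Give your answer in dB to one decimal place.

98.7 dB

Incoherent sources combine by intensity addition: L_total = 10·log₁₀(Σ 10^(L_i/10)).
Σ 10^(L/10) = 10^(98.7/10) + 10^(75.3/10) + 10^(61.1/10) = 7.448e+09.
L_total = 10·log₁₀(7.448e+09) = 98.72 dB.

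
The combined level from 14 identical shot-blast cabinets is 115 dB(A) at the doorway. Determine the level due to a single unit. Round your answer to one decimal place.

14 equal contributions raise the level by 10·log₁₀ 14 = 11.461 dB, so each unit alone gives 115 − 11.461.

103.5 dB(A)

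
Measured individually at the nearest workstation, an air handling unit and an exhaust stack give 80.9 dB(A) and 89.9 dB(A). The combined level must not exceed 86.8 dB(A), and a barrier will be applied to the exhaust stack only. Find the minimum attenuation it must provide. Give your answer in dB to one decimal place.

Everything except the exhaust stack sums to 10^(80.9/10) = 1.230e+08 in linear terms, 80.90 dB(A).
To meet 86.8 dB(A) overall, the treated exhaust stack may contribute at most 10^(86.8/10) − 1.230e+08 = 3.556e+08, i.e. 85.51 dB(A).
Required insertion loss = 89.9 − 85.51 = 4.39 dB.

4.4 dB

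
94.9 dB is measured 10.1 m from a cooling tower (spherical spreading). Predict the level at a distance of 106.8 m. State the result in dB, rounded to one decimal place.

Spherical spreading from a point source gives a 20·log₁₀(r₂/r₁) drop.
L₂ = 94.9 − 20·log₁₀(106.8/10.1) = 94.9 − 20.485 = 74.42 dB.

74.4 dB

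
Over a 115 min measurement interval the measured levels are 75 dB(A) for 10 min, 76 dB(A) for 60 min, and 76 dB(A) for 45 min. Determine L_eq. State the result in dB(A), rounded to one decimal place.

75.9 dB(A)

Weight each interval's intensity by its duration and average over T = 115 min:
Σ tᵢ·10^(Lᵢ/10) = 10·10^(75/10) + 60·10^(76/10) + 45·10^(76/10) = 4.496e+09.
L_eq = 10·log₁₀(4.496e+09/115) = 75.92 dB(A).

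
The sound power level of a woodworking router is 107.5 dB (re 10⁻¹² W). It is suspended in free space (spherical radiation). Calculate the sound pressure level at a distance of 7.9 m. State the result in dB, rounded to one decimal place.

78.6 dB

L_p = L_w − 10·log₁₀(4π·r²) with r = 7.9 m.
4π·r² = 784.3 m², 10·log₁₀ of that is 28.945 dB.
L_p = 107.5 − 28.945 = 78.56 dB.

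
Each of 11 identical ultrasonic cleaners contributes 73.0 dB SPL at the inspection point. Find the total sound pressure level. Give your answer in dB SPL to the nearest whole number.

83 dB SPL

With 11 equal, uncorrelated contributions the intensity is 11× that of one unit, giving a rise of 10·log₁₀ 11.
L_total = 73.0 + 10·log₁₀(11) = 73.0 + 10.414 = 83.41 dB SPL.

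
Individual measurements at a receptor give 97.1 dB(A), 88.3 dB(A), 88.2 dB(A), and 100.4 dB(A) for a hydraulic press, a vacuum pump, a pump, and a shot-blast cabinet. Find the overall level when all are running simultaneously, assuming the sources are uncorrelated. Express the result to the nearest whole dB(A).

Incoherent sources combine by intensity addition: L_total = 10·log₁₀(Σ 10^(L_i/10)).
Σ 10^(L/10) = 10^(97.1/10) + 10^(88.3/10) + 10^(88.2/10) + 10^(100.4/10) = 1.743e+10.
L_total = 10·log₁₀(1.743e+10) = 102.41 dB(A).

102 dB(A)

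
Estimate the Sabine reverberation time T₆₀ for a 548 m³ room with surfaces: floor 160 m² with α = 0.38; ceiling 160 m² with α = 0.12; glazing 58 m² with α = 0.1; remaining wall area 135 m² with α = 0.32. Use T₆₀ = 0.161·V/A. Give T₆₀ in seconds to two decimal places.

Summing Sᵢαᵢ: 160·0.38 + 160·0.12 + 58·0.1 + 135·0.32 = 129.00 m².
T₆₀ = 0.161·V/A = 0.161·548/129.00 = 0.684 s.

0.68 s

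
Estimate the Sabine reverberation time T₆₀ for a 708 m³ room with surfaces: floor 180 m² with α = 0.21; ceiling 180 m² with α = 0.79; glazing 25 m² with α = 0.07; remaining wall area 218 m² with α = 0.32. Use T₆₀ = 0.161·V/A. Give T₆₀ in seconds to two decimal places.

0.45 s

Total absorption A = 180·0.21 + 180·0.79 + 25·0.07 + 218·0.32 = 251.51 m² sabins.
T₆₀ = 0.161·V/A = 0.161·708/251.51 = 0.453 s.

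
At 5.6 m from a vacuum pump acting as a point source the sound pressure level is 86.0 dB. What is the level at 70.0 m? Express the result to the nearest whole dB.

64 dB

For a point source, L₂ = L₁ − 20·log₁₀(r₂/r₁).
L₂ = 86.0 − 20·log₁₀(70.0/5.6) = 86.0 − 21.938 = 64.06 dB.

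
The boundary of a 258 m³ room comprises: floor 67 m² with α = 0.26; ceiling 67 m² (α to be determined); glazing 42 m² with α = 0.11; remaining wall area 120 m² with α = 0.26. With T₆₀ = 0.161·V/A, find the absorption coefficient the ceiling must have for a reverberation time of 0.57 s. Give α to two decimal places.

0.29

From T₆₀ = 0.161·V/A, the target T₆₀ = 0.57 s needs A = 0.161·258/0.57 = 72.87 m².
Absorption from the other surfaces = 67·0.26 + 42·0.11 + 120·0.26 = 53.24 m², so the ceiling must supply 19.63 m² over 67 m².
α = 19.63/67 = 0.293.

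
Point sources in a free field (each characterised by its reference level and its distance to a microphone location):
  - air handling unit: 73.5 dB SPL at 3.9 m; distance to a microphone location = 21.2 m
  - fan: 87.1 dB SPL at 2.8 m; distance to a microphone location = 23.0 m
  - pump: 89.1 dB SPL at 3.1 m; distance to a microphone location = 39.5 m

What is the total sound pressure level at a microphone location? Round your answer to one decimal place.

71.3 dB SPL

Propagate each source to the receiver with L = L_ref − 20·log₁₀(r/r_ref), then add intensities.
air handling unit: 73.5 − 20·log₁₀(21.2/3.9) = 73.5 − 14.71 = 58.79 dB SPL.
fan: 87.1 − 20·log₁₀(23.0/2.8) = 87.1 − 18.29 = 68.81 dB SPL.
pump: 89.1 − 20·log₁₀(39.5/3.1) = 89.1 − 22.10 = 67.00 dB SPL.
Σ 10^(L/10) = 1.336e+07 → L_total = 10·log₁₀(1.336e+07) = 71.26 dB SPL.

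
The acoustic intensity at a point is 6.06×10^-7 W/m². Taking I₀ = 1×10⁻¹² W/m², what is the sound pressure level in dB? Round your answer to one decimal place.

57.8 dB

I/I₀ = 6.06×10^-7/10⁻¹² = 6.06×10^5, and L = 10·log₁₀(I/I₀).
L = 10·(0.7825 + 5) = 57.82 dB.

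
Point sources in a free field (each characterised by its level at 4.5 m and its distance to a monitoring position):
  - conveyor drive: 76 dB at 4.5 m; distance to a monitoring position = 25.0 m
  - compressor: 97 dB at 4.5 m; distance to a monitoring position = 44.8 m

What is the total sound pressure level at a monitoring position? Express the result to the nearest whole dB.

Apply inverse-square spreading to bring every level to the receiver, then sum 10^(L/10).
conveyor drive: 76 − 20·log₁₀(25.0/4.5) = 76 − 14.89 = 61.11 dB.
compressor: 97 − 20·log₁₀(44.8/4.5) = 97 − 19.96 = 77.04 dB.
Σ 10^(L/10) = 5.186e+07 → L_total = 10·log₁₀(5.186e+07) = 77.15 dB.

77 dB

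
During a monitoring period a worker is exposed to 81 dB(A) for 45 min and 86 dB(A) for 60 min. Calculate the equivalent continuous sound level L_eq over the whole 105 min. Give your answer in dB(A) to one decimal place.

84.5 dB(A)

Weight each interval's intensity by its duration and average over T = 105 min:
Σ tᵢ·10^(Lᵢ/10) = 45·10^(81/10) + 60·10^(86/10) = 2.955e+10.
L_eq = 10·log₁₀(2.955e+10/105) = 84.49 dB(A).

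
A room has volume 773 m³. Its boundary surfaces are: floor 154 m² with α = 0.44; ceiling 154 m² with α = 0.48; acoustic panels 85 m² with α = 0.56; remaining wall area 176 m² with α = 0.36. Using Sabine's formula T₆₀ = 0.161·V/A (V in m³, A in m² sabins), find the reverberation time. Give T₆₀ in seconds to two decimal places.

Summing Sᵢαᵢ: 154·0.44 + 154·0.48 + 85·0.56 + 176·0.36 = 252.64 m².
T₆₀ = 0.161·V/A = 0.161·773/252.64 = 0.493 s.

0.49 s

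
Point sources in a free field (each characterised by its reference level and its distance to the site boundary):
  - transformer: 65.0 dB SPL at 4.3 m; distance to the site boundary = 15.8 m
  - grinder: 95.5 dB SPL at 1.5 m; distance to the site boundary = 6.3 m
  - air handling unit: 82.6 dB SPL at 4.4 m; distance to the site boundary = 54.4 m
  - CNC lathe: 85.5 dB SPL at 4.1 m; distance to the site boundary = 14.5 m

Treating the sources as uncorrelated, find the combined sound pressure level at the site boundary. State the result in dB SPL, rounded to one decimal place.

Apply inverse-square spreading to bring every level to the receiver, then sum 10^(L/10).
transformer: 65.0 − 20·log₁₀(15.8/4.3) = 65.0 − 11.30 = 53.70 dB SPL.
grinder: 95.5 − 20·log₁₀(6.3/1.5) = 95.5 − 12.46 = 83.04 dB SPL.
air handling unit: 82.6 − 20·log₁₀(54.4/4.4) = 82.6 − 21.84 = 60.76 dB SPL.
CNC lathe: 85.5 − 20·log₁₀(14.5/4.1) = 85.5 − 10.97 = 74.53 dB SPL.
Σ 10^(L/10) = 2.309e+08 → L_total = 10·log₁₀(2.309e+08) = 83.63 dB SPL.

83.6 dB SPL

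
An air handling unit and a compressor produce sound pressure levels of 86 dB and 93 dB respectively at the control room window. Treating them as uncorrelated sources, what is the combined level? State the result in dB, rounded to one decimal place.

For uncorrelated sources the intensities add, so convert each level to linear form, sum, and take 10·log₁₀ of the total.
Σ 10^(L/10) = 10^(86/10) + 10^(93/10) = 2.393e+09.
L_total = 10·log₁₀(2.393e+09) = 93.79 dB.

93.8 dB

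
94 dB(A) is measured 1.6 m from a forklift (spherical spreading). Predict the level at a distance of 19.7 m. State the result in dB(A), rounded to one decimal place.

Spherical spreading from a point source gives a 20·log₁₀(r₂/r₁) drop.
L₂ = 94 − 20·log₁₀(19.7/1.6) = 94 − 21.807 = 72.19 dB(A).

72.2 dB(A)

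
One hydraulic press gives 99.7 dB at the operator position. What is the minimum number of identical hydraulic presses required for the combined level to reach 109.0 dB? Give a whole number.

The shortfall is 109.0 − 99.7 = 9.3 dB, and N units add 10·log₁₀ N, so need 10·log₁₀ N ≥ 9.3.
N ≥ 10^(9.3/10) = 8.511, so N = 9.

9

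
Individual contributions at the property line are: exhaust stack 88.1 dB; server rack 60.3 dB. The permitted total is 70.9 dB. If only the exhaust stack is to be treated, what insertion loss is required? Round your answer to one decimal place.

17.6 dB

The untreated sources together contribute 10^(60.3/10) = 1.072e+06, i.e. 60.30 dB.
The limit corresponds to 10^(70.9/10) = 1.230e+07; subtracting the fixed part leaves 1.123e+07 for the exhaust stack, i.e. 70.50 dB.
Required insertion loss = 88.1 − 70.50 = 17.60 dB.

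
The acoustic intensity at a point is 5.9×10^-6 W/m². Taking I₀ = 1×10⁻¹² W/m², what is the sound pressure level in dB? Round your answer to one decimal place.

Dividing by I₀ shifts the exponent by 12: I/I₀ = 5.9×10^6.
L = 10·(0.7709 + 6) = 67.71 dB.

67.7 dB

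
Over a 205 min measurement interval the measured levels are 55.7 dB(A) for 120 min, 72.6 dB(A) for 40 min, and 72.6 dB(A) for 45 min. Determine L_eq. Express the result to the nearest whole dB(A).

69 dB(A)

The energy average is taken in the linear domain: L_eq = 10·log₁₀[(Σ tᵢ·10^(Lᵢ/10))/T], T = 205 min.
Σ tᵢ·10^(Lᵢ/10) = 120·10^(55.7/10) + 40·10^(72.6/10) + 45·10^(72.6/10) = 1.591e+09.
L_eq = 10·log₁₀(1.591e+09/205) = 68.90 dB(A).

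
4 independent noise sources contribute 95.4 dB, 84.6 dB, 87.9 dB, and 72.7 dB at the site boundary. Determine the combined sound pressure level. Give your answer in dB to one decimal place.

96.4 dB

Incoherent sources combine by intensity addition: L_total = 10·log₁₀(Σ 10^(L_i/10)).
Σ 10^(L/10) = 10^(95.4/10) + 10^(84.6/10) + 10^(87.9/10) + 10^(72.7/10) = 4.391e+09.
L_total = 10·log₁₀(4.391e+09) = 96.43 dB.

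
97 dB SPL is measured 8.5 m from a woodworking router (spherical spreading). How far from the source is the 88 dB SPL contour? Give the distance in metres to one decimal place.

Point-source spreading drops the level by 20·log₁₀(r₂/r₁); inverting, r₂/r₁ = 10^(ΔL/20).
r₂ = 8.5·10^((97−88)/20) = 8.5·10^(9.0/20) = 23.96 m.

24.0 m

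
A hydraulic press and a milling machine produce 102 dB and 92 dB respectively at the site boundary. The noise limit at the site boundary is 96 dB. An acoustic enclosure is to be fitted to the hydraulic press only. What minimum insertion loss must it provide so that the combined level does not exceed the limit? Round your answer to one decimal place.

Everything except the hydraulic press sums to 10^(92/10) = 1.585e+09 in linear terms, 92.00 dB.
To meet 96 dB overall, the treated hydraulic press may contribute at most 10^(96/10) − 1.585e+09 = 2.396e+09, i.e. 93.80 dB.
So the hydraulic press must be reduced from 102 to 93.80 dB: IL = 8.20 dB.

8.2 dB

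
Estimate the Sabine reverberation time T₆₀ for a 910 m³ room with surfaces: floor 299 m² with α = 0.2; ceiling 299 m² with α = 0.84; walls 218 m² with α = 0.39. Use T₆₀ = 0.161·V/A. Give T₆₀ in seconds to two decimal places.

Total absorption A = 299·0.2 + 299·0.84 + 218·0.39 = 395.98 m² sabins.
T₆₀ = 0.161·V/A = 0.161·910/395.98 = 0.370 s.

0.37 s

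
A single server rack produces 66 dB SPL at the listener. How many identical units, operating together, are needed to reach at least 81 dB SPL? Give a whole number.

32

N identical sources give L₁ + 10·log₁₀ N, so require 10·log₁₀ N ≥ 81 − 66 = 15.0 dB.
N ≥ 10^(15.0/10) = 31.623, so N = 32.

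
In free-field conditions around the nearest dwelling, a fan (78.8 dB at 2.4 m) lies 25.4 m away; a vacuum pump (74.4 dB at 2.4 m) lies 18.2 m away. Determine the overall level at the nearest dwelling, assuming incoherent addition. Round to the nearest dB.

Apply inverse-square spreading to bring every level to the receiver, then sum 10^(L/10).
fan: 78.8 − 20·log₁₀(25.4/2.4) = 78.8 − 20.49 = 58.31 dB.
vacuum pump: 74.4 − 20·log₁₀(18.2/2.4) = 74.4 − 17.60 = 56.80 dB.
Σ 10^(L/10) = 1.156e+06 → L_total = 10·log₁₀(1.156e+06) = 60.63 dB.

61 dB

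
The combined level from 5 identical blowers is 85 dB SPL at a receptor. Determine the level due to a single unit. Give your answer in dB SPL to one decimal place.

78.0 dB SPL

For N identical incoherent sources L_total = L₁ + 10·log₁₀ N, so L₁ = 85 − 10·log₁₀(5) = 85 − 6.990.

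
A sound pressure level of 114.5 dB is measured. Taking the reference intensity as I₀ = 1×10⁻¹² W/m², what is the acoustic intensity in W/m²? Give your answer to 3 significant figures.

0.282 W/m²

L = 10·log₁₀(I/I₀) ⇒ I = I₀·10^(L/10) = 10⁻¹² × 10^11.45.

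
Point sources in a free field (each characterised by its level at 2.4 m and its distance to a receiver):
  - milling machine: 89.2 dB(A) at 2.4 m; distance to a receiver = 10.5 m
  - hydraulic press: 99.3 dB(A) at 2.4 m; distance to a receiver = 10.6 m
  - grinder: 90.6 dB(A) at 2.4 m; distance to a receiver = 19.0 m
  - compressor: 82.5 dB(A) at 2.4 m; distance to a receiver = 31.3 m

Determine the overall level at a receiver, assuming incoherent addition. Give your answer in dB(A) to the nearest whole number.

87 dB(A)

Apply inverse-square spreading to bring every level to the receiver, then sum 10^(L/10).
milling machine: 89.2 − 20·log₁₀(10.5/2.4) = 89.2 − 12.82 = 76.38 dB(A).
hydraulic press: 99.3 − 20·log₁₀(10.6/2.4) = 99.3 − 12.90 = 86.40 dB(A).
grinder: 90.6 − 20·log₁₀(19.0/2.4) = 90.6 − 17.97 = 72.63 dB(A).
compressor: 82.5 − 20·log₁₀(31.3/2.4) = 82.5 − 22.31 = 60.19 dB(A).
Σ 10^(L/10) = 4.991e+08 → L_total = 10·log₁₀(4.991e+08) = 86.98 dB(A).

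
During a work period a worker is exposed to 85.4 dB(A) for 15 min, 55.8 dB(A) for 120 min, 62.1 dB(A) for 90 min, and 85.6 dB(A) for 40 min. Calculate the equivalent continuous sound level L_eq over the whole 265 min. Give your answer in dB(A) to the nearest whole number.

79 dB(A)

L_eq = 10·log₁₀[(1/T)·Σ tᵢ·10^(Lᵢ/10)] with T = 265 min.
Σ tᵢ·10^(Lᵢ/10) = 15·10^(85.4/10) + 120·10^(55.8/10) + 90·10^(62.1/10) + 40·10^(85.6/10) = 1.992e+10.
L_eq = 10·log₁₀(1.992e+10/265) = 78.76 dB(A).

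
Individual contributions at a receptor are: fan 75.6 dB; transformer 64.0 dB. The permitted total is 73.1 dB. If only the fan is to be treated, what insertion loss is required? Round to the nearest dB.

Fixed contribution from the other source: Σ 10^(L/10) = 10^(64.0/10) = 2.512e+06 (64.00 dB).
The limit corresponds to 10^(73.1/10) = 2.042e+07; subtracting the fixed part leaves 1.791e+07 for the fan, i.e. 72.53 dB.
So the fan must be reduced from 75.6 to 72.53 dB: IL = 3.07 dB.

3 dB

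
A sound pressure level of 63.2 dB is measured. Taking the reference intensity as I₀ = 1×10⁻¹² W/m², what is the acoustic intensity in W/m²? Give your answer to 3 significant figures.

2.09e-06 W/m²

I/I₀ = 10^(63.2/10) = 2.089e+06, so I = 2.089e+06 × 10⁻¹² W/m².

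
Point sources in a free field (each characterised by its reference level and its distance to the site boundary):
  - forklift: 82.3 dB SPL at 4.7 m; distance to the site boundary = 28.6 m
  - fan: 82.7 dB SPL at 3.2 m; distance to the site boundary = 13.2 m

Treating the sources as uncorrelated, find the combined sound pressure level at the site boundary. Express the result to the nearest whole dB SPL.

First find each source's level at the receiver (point-source: −20·log₁₀(r/r_ref)), then combine on an intensity basis.
forklift: 82.3 − 20·log₁₀(28.6/4.7) = 82.3 − 15.69 = 66.61 dB SPL.
fan: 82.7 − 20·log₁₀(13.2/3.2) = 82.7 − 12.31 = 70.39 dB SPL.
Σ 10^(L/10) = 1.553e+07 → L_total = 10·log₁₀(1.553e+07) = 71.91 dB SPL.

72 dB SPL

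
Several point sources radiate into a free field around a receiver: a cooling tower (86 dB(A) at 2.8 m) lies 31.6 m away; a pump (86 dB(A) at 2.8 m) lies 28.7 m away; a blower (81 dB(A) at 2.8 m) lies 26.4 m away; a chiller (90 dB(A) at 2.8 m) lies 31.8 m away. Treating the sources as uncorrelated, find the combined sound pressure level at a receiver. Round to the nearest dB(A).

Propagate each source to the receiver with L = L_ref − 20·log₁₀(r/r_ref), then add intensities.
cooling tower: 86 − 20·log₁₀(31.6/2.8) = 86 − 21.05 = 64.95 dB(A).
pump: 86 − 20·log₁₀(28.7/2.8) = 86 − 20.21 = 65.79 dB(A).
blower: 81 − 20·log₁₀(26.4/2.8) = 81 − 19.49 = 61.51 dB(A).
chiller: 90 − 20·log₁₀(31.8/2.8) = 90 − 21.11 = 68.89 dB(A).
Σ 10^(L/10) = 1.608e+07 → L_total = 10·log₁₀(1.608e+07) = 72.06 dB(A).

72 dB(A)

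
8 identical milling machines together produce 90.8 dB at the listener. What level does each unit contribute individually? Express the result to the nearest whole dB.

82 dB

8 equal contributions raise the level by 10·log₁₀ 8 = 9.031 dB, so each unit alone gives 90.8 − 9.031.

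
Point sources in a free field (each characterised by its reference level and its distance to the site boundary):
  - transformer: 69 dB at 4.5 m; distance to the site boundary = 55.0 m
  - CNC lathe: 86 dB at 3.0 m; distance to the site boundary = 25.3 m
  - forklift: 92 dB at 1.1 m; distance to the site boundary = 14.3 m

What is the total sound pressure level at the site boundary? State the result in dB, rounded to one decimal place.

71.8 dB

Apply inverse-square spreading to bring every level to the receiver, then sum 10^(L/10).
transformer: 69 − 20·log₁₀(55.0/4.5) = 69 − 21.74 = 47.26 dB.
CNC lathe: 86 − 20·log₁₀(25.3/3.0) = 86 − 18.52 = 67.48 dB.
forklift: 92 − 20·log₁₀(14.3/1.1) = 92 − 22.28 = 69.72 dB.
Σ 10^(L/10) = 1.503e+07 → L_total = 10·log₁₀(1.503e+07) = 71.77 dB.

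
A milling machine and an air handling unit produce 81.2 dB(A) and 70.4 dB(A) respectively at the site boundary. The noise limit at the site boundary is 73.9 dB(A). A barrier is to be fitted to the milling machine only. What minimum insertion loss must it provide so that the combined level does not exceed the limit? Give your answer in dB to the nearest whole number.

Fixed contribution from the other source: Σ 10^(L/10) = 10^(70.4/10) = 1.096e+07 (70.40 dB(A)).
The limit corresponds to 10^(73.9/10) = 2.455e+07; subtracting the fixed part leaves 1.358e+07 for the milling machine, i.e. 71.33 dB(A).
So the milling machine must be reduced from 81.2 to 71.33 dB(A): IL = 9.87 dB.

10 dB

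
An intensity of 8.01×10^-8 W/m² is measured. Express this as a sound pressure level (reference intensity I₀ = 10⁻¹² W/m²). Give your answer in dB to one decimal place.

49.0 dB

Dividing by I₀ shifts the exponent by 12: I/I₀ = 8.01×10^4.
L = 10·(0.9036 + 4) = 49.04 dB.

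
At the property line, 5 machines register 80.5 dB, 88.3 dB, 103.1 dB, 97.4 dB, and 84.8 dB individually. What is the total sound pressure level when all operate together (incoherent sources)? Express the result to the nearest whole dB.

104 dB

For uncorrelated sources the intensities add, so convert each level to linear form, sum, and take 10·log₁₀ of the total.
Σ 10^(L/10) = 10^(80.5/10) + 10^(88.3/10) + 10^(103.1/10) + 10^(97.4/10) + 10^(84.8/10) = 2.700e+10.
L_total = 10·log₁₀(2.700e+10) = 104.31 dB.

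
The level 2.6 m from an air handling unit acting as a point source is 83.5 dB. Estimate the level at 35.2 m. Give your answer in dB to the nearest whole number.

Point-source attenuation: ΔL = 20·log₁₀(r₂/r₁) = 20·log₁₀(35.2/2.6) = 22.631 dB.
L₂ = 83.5 − 20·log₁₀(35.2/2.6) = 83.5 − 22.631 = 60.87 dB.

61 dB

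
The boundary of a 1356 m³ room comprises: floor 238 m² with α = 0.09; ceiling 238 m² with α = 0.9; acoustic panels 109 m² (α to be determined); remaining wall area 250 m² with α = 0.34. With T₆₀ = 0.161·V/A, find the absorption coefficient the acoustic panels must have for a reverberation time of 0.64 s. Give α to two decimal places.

A = 0.161·V/T₆₀ = 0.161·1356/0.64 = 341.12 m² sabins.
Absorption from the other surfaces = 238·0.09 + 238·0.9 + 250·0.34 = 320.62 m², so the acoustic panels must supply 20.50 m² over 109 m².
α = 20.50/109 = 0.188.

0.19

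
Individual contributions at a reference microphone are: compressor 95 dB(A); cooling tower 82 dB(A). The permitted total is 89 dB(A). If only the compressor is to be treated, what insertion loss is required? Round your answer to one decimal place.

7.0 dB

The untreated sources together contribute 10^(82/10) = 1.585e+08, i.e. 82.00 dB(A).
To meet 89 dB(A) overall, the treated compressor may contribute at most 10^(89/10) − 1.585e+08 = 6.358e+08, i.e. 88.03 dB(A).
Required insertion loss = 95 − 88.03 = 6.97 dB.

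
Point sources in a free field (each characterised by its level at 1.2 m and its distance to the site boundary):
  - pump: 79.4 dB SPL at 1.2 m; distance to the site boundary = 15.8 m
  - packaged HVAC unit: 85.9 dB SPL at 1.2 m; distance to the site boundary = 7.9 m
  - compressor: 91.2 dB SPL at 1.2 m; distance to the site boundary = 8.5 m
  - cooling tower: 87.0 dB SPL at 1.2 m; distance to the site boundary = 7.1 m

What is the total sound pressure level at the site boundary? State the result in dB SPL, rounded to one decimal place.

First find each source's level at the receiver (point-source: −20·log₁₀(r/r_ref)), then combine on an intensity basis.
pump: 79.4 − 20·log₁₀(15.8/1.2) = 79.4 − 22.39 = 57.01 dB SPL.
packaged HVAC unit: 85.9 − 20·log₁₀(7.9/1.2) = 85.9 − 16.37 = 69.53 dB SPL.
compressor: 91.2 − 20·log₁₀(8.5/1.2) = 91.2 − 17.00 = 74.20 dB SPL.
cooling tower: 87.0 − 20·log₁₀(7.1/1.2) = 87.0 − 15.44 = 71.56 dB SPL.
Σ 10^(L/10) = 5.007e+07 → L_total = 10·log₁₀(5.007e+07) = 77.00 dB SPL.

77.0 dB SPL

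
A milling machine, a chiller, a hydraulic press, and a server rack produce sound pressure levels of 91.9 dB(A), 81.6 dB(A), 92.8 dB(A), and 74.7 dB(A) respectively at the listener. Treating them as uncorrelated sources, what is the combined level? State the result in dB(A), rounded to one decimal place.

Incoherent sources combine by intensity addition: L_total = 10·log₁₀(Σ 10^(L_i/10)).
Σ 10^(L/10) = 10^(91.9/10) + 10^(81.6/10) + 10^(92.8/10) + 10^(74.7/10) = 3.628e+09.
L_total = 10·log₁₀(3.628e+09) = 95.60 dB(A).

95.6 dB(A)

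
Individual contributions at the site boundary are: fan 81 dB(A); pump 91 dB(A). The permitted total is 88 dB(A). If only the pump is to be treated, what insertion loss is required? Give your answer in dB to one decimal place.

The untreated sources together contribute 10^(81/10) = 1.259e+08, i.e. 81.00 dB(A).
To meet 88 dB(A) overall, the treated pump may contribute at most 10^(88/10) − 1.259e+08 = 5.051e+08, i.e. 87.03 dB(A).
So the pump must be reduced from 91 to 87.03 dB(A): IL = 3.97 dB.

4.0 dB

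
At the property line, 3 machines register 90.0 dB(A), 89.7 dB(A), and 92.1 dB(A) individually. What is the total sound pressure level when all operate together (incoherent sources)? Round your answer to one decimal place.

For uncorrelated sources the intensities add, so convert each level to linear form, sum, and take 10·log₁₀ of the total.
Σ 10^(L/10) = 10^(90.0/10) + 10^(89.7/10) + 10^(92.1/10) = 3.555e+09.
L_total = 10·log₁₀(3.555e+09) = 95.51 dB(A).

95.5 dB(A)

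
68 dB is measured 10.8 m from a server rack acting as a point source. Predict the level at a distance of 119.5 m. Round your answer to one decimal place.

47.1 dB

Point-source attenuation: ΔL = 20·log₁₀(r₂/r₁) = 20·log₁₀(119.5/10.8) = 20.879 dB.
L₂ = 68 − 20·log₁₀(119.5/10.8) = 68 − 20.879 = 47.12 dB.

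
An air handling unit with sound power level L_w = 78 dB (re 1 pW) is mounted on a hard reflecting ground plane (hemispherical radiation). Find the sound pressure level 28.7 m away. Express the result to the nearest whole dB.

41 dB

Free-field hemispherical radiation: L_p = L_w − 10·log₁₀(2π·r²), r = 28.7 m.
2π·r² = 5175 m², 10·log₁₀ of that is 37.139 dB.
L_p = 78 − 37.139 = 40.86 dB.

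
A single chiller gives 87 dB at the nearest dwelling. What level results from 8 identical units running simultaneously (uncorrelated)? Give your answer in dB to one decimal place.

96.0 dB

L_total = L₁ + 10·log₁₀ N for N identical incoherent sources.
L_total = 87 + 10·log₁₀(8) = 87 + 9.031 = 96.03 dB.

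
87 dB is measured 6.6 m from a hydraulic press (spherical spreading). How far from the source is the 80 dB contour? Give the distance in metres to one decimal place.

The 7.0 dB drop corresponds to a distance ratio of 10^(7.0/20) for a point source.
r₂ = 6.6·10^((87−80)/20) = 6.6·10^(7.0/20) = 14.78 m.

14.8 m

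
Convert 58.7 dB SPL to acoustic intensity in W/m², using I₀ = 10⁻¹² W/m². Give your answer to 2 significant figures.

I = I₀·10^(L/10) = 10⁻¹² × 10^(58.7/10) = 10^(-6.130).

7.4e-07 W/m²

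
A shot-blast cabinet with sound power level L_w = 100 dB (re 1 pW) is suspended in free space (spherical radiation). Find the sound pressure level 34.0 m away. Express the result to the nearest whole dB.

L_p = L_w − 10·log₁₀(4π·r²) with r = 34.0 m.
4π·r² = 1.453e+04 m², 10·log₁₀ of that is 41.622 dB.
L_p = 100 − 41.622 = 58.38 dB.

58 dB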